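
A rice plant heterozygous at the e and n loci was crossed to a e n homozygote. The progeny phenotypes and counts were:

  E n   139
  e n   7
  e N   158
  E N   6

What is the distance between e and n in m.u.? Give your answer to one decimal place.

4.2 m.u.

The two most frequent classes, E n (139) and e N (158), are the parental types, so the F1 was E n / e N.
The recombinant classes are E N and e n: 6 + 7 = 13.
Recombination frequency = 13/310 = 0.0419 ≈ 4.2%, i.e. 4.2 m.u.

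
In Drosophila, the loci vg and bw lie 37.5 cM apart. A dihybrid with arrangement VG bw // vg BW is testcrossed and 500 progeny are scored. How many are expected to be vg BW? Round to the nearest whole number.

156

A map distance of 37.5 cM corresponds to a recombination frequency of 0.375.
The F1 is VG bw / vg BW, so vg BW is a parental gamete class with expected frequency (1 − r)/2 = 0.625/2 = 0.3125.
Expected number = 0.3125 × 500 = 156.25 ≈ 156.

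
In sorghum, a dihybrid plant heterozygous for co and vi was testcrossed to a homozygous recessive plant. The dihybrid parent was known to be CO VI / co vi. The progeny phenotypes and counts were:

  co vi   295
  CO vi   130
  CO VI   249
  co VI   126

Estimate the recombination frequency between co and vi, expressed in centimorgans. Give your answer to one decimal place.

32.0 centimorgans

The recombinant classes are CO vi and co VI: 130 + 126 = 256.
Recombination frequency = 256/800 = 0.3200 ≈ 32.0%, i.e. 32.0 centimorgans.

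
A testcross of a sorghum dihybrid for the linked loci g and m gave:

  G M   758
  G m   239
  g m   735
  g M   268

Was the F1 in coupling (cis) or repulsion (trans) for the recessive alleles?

cis

The two most frequent classes are G M (758) and g m (735); these are the parental (non-recombinant) types.
So the F1 carried G M on one chromosome and g m on the other — the recessive alleles are on the same chromosome (cis / coupling).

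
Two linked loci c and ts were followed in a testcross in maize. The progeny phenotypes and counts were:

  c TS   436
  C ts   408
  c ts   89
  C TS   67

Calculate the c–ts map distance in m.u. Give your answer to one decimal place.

15.6 m.u.

The two most frequent classes, C ts (408) and c TS (436), are the parental types, so the F1 was C ts / c TS.
The recombinant classes are C TS and c ts: 67 + 89 = 156.
Recombination frequency = 156/1000 = 0.1560 ≈ 15.6%, i.e. 15.6 m.u.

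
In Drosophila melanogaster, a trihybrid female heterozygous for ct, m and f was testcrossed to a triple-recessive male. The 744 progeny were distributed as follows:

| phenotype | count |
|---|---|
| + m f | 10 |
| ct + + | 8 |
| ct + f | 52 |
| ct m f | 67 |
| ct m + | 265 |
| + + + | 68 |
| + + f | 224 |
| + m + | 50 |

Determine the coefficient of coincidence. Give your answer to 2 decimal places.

0.73

The two most frequent reciprocal classes, + + f and ct m +, are the parental types, so the F1 was + + f / ct m +.
The two rarest classes, + m f and ct + +, are the double crossovers. Comparing them with the parentals, only the m allele has switched, so m is the middle locus and the order is ct – m – f.
ct–m: (102 + 18)/744 = 0.1613; m–f: (135 + 18)/744 = 0.2056.
Expected DCO frequency = 0.1613 × 0.2056 ≈ 0.03316; observed = 18/744 ≈ 0.02419.
Coefficient of coincidence = 0.02419/0.03316 ≈ 0.73.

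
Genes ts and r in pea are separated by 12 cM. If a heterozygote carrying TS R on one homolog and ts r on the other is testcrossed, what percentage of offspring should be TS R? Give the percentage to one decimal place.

44.0%

A map distance of 12 cM corresponds to a recombination frequency of 0.120.
The F1 is TS R / ts r, so TS R is a parental gamete class with expected frequency (1 − r)/2 = 0.880/2 = 0.4400.
That is 0.4400 = 44.0% of the progeny.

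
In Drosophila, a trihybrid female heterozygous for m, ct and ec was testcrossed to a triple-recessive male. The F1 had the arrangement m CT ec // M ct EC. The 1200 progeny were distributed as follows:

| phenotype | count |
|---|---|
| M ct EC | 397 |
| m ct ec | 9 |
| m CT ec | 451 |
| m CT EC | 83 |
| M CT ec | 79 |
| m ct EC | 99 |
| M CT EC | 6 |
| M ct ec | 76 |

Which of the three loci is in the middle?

ct

The two rarest classes, m ct ec and M CT EC, are the double crossovers. Comparing them with the parentals, only the ct allele has switched, so ct is the middle locus and the order is m – ct – ec.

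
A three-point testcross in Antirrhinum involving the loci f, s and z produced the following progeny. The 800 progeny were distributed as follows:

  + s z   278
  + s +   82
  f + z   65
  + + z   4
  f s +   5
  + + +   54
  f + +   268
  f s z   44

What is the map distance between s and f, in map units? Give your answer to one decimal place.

The two most frequent reciprocal classes, f + + and + s z, are the parental types, so the F1 was f + + / + s z.
The two rarest classes, f s + and + + z, are the double crossovers. Comparing them with the parentals, only the s allele has switched, so s is the middle locus and the order is f – s – z.
Crossovers in the f–s interval produce the single-crossover classes + + + and f s z (54 + 44 = 98) plus the double crossovers (9).
RF(f–s) = (98 + 9) / 800 = 107/800 = 0.1338 → 13.4 map units.

13.4 map units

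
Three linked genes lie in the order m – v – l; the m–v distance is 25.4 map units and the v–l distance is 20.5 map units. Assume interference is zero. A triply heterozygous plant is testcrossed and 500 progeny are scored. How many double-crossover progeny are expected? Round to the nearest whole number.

Map distances give recombination frequencies of 0.254 and 0.205 for the two intervals.
With no interference, expected double-crossover frequency = 0.254 × 0.205 = 0.05207.
Expected number = 0.05207 × 500 = 26.04 ≈ 26.

26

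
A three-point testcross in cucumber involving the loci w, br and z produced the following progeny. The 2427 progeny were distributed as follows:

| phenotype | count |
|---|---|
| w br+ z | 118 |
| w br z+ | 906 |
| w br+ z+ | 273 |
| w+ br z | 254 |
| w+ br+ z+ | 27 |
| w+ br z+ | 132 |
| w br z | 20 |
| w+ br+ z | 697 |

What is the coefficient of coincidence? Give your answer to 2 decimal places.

0.67

The two most frequent reciprocal classes, w br z+ and w+ br+ z, are the parental types, so the F1 was w br z+ / w+ br+ z.
The two rarest classes, w br z and w+ br+ z+, are the double crossovers. Comparing them with the parentals, only the z allele has switched, so z is the middle locus and the order is br – z – w.
br–z: (527 + 47)/2427 = 0.2365; z–w: (250 + 47)/2427 = 0.1224.
Expected DCO frequency = 0.2365 × 0.1224 ≈ 0.02895; observed = 47/2427 ≈ 0.01937.
Coefficient of coincidence = 0.01937/0.02895 ≈ 0.67.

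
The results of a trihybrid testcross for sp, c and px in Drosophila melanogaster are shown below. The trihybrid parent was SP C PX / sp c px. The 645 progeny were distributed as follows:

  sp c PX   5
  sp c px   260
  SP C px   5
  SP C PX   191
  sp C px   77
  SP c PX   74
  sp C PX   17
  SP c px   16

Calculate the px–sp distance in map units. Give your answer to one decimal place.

The two rarest classes, SP C px and sp c PX, are the double crossovers. Comparing them with the parentals, only the px allele has switched, so px is the middle locus and the order is c – px – sp.
Crossovers in the px–sp interval produce the single-crossover classes sp C PX and SP c px (17 + 16 = 33) plus the double crossovers (10).
RF(px–sp) = (33 + 10) / 645 = 43/645 = 0.0667 → 6.7 map units.

6.7 map units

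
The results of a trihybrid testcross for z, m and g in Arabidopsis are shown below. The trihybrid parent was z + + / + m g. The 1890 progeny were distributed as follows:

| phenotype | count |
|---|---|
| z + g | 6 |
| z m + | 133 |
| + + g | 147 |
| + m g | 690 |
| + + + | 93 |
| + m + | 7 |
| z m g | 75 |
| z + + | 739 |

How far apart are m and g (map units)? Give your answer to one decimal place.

15.5 map units

The two rarest classes, z + g and + m +, are the double crossovers. Comparing them with the parentals, only the g allele has switched, so g is the middle locus and the order is z – g – m.
Crossovers in the g–m interval produce the single-crossover classes z m + and + + g (133 + 147 = 280) plus the double crossovers (13).
RF(g–m) = (280 + 13) / 1890 = 293/1890 = 0.1550 → 15.5 map units.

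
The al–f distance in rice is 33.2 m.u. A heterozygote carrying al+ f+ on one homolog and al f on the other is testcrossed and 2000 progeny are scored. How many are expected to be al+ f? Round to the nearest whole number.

332

A map distance of 33.2 m.u. corresponds to a recombination frequency of 0.332.
The F1 is al+ f+ / al f, so al+ f is a recombinant gamete class with expected frequency r/2 = 0.332/2 = 0.1660.
Expected number = 0.1660 × 2000 = 332.00 ≈ 332.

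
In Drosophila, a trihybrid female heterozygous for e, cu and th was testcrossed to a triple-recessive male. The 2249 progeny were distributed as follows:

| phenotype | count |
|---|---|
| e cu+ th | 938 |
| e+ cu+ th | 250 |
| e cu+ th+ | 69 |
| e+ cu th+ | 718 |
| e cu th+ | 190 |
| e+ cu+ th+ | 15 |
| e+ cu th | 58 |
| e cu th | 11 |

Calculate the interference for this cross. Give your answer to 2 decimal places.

The two most frequent reciprocal classes, e cu+ th and e+ cu th+, are the parental types, so the F1 was e cu+ th / e+ cu th+.
The two rarest classes, e cu th and e+ cu+ th+, are the double crossovers. Comparing them with the parentals, only the cu allele has switched, so cu is the middle locus and the order is th – cu – e.
th–cu: (127 + 26)/2249 = 0.0680; cu–e: (440 + 26)/2249 = 0.2072.
Expected DCO frequency = 0.0680 × 0.2072 ≈ 0.01409; observed = 26/2249 ≈ 0.01156.
Coefficient of coincidence = 0.01156/0.01409 ≈ 0.82; interference = 1 − 0.82 = 0.18.

0.18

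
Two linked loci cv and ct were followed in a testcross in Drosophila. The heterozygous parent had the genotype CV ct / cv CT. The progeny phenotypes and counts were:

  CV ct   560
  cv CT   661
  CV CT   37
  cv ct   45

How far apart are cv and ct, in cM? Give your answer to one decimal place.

6.3 cM

The recombinant classes are CV CT and cv ct: 37 + 45 = 82.
Recombination frequency = 82/1303 = 0.0629 ≈ 6.3%, i.e. 6.3 cM.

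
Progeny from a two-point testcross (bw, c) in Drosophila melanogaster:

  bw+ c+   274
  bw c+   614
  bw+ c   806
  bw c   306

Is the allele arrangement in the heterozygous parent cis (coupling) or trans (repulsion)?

trans

The two most frequent classes are bw+ c (806) and bw c+ (614); these are the parental (non-recombinant) types.
So the F1 carried bw+ c on one chromosome and bw c+ on the other — the recessive alleles are on opposite chromosomes (trans / repulsion).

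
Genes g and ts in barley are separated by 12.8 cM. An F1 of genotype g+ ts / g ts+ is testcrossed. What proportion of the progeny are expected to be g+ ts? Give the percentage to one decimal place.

A map distance of 12.8 cM corresponds to a recombination frequency of 0.128.
The F1 is g+ ts / g ts+, so g+ ts is a parental gamete class with expected frequency (1 − r)/2 = 0.872/2 = 0.4360.
That is 0.4360 = 43.6% of the progeny.

43.6%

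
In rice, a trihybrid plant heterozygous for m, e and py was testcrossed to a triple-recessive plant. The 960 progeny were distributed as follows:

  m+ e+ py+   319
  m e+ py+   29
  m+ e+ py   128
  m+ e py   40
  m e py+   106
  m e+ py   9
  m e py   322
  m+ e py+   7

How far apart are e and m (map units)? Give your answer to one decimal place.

8.9 map units

The two most frequent reciprocal classes, m+ e+ py+ and m e py, are the parental types, so the F1 was m+ e+ py+ / m e py.
The two rarest classes, m+ e py+ and m e+ py, are the double crossovers. Comparing them with the parentals, only the e allele has switched, so e is the middle locus and the order is py – e – m.
Crossovers in the e–m interval produce the single-crossover classes m e+ py+ and m+ e py (29 + 40 = 69) plus the double crossovers (16).
RF(e–m) = (69 + 16) / 960 = 85/960 = 0.0885 → 8.9 map units.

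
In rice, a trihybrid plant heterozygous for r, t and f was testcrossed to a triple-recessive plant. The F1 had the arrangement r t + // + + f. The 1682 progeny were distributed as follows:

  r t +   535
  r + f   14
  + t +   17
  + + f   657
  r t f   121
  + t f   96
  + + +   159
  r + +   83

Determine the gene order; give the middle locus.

The two rarest classes, + t + and r + f, are the double crossovers. Comparing them with the parentals, only the r allele has switched, so r is the middle locus and the order is t – r – f.

r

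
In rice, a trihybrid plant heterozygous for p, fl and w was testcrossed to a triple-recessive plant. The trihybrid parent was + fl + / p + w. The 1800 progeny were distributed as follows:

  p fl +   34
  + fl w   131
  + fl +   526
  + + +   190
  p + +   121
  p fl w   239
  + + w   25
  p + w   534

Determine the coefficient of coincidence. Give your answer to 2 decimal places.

0.70

The two rarest classes, p fl + and + + w, are the double crossovers. Comparing them with the parentals, only the p allele has switched, so p is the middle locus and the order is fl – p – w.
fl–p: (429 + 59)/1800 = 0.2711; p–w: (252 + 59)/1800 = 0.1728.
Expected DCO frequency = 0.2711 × 0.1728 ≈ 0.04685; observed = 59/1800 ≈ 0.03278.
Coefficient of coincidence = 0.03278/0.04685 ≈ 0.70.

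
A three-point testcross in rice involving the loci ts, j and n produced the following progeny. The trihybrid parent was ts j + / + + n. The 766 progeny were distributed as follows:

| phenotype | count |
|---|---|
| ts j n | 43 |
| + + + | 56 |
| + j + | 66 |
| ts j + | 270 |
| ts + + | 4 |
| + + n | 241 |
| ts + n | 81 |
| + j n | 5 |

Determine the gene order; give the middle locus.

j

The two rarest classes, ts + + and + j n, are the double crossovers. Comparing them with the parentals, only the j allele has switched, so j is the middle locus and the order is ts – j – n.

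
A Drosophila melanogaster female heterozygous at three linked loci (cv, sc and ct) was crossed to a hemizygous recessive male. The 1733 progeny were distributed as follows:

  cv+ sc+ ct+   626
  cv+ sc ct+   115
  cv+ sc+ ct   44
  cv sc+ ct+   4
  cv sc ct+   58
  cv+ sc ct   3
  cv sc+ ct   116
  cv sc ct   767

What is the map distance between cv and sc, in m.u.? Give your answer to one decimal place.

13.7 m.u.

The two most frequent reciprocal classes, cv sc ct and cv+ sc+ ct+, are the parental types, so the F1 was cv sc ct / cv+ sc+ ct+.
The two rarest classes, cv+ sc ct and cv sc+ ct+, are the double crossovers. Comparing them with the parentals, only the cv allele has switched, so cv is the middle locus and the order is ct – cv – sc.
Crossovers in the cv–sc interval produce the single-crossover classes cv sc+ ct and cv+ sc ct+ (116 + 115 = 231) plus the double crossovers (7).
RF(cv–sc) = (231 + 7) / 1733 = 238/1733 = 0.1373 → 13.7 m.u.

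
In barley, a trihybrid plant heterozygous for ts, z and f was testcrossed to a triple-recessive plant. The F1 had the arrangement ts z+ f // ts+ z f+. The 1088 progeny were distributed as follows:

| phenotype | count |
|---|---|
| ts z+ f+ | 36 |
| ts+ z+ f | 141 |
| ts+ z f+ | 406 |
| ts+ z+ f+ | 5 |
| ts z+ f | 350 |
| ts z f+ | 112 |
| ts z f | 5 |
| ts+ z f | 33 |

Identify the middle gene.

The two rarest classes, ts z f and ts+ z+ f+, are the double crossovers. Comparing them with the parentals, only the z allele has switched, so z is the middle locus and the order is f – z – ts.

z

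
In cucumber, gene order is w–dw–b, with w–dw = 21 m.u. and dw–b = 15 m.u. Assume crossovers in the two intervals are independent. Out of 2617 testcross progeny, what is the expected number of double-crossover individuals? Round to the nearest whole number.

Map distances give recombination frequencies of 0.210 and 0.150 for the two intervals.
With no interference, expected double-crossover frequency = 0.210 × 0.150 = 0.03150.
Expected number = 0.03150 × 2617 = 82.44 ≈ 82.

82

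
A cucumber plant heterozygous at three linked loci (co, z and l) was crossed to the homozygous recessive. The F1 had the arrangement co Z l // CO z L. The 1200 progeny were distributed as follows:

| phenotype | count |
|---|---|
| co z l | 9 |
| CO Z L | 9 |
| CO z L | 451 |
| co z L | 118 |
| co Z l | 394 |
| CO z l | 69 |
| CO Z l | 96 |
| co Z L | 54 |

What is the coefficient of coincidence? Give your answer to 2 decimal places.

0.66

The two rarest classes, co z l and CO Z L, are the double crossovers. Comparing them with the parentals, only the z allele has switched, so z is the middle locus and the order is l – z – co.
l–z: (123 + 18)/1200 = 0.1175; z–co: (214 + 18)/1200 = 0.1933.
Expected DCO frequency = 0.1175 × 0.1933 ≈ 0.02271; observed = 18/1200 ≈ 0.01500.
Coefficient of coincidence = 0.01500/0.02271 ≈ 0.66.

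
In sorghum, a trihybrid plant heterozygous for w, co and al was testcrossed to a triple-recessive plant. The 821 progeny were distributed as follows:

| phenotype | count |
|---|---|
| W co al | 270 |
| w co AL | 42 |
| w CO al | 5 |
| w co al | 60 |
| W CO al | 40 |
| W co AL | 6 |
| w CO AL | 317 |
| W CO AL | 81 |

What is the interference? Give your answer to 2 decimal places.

0.36

The two most frequent reciprocal classes, w CO AL and W co al, are the parental types, so the F1 was w CO AL / W co al.
The two rarest classes, w CO al and W co AL, are the double crossovers. Comparing them with the parentals, only the al allele has switched, so al is the middle locus and the order is w – al – co.
w–al: (141 + 11)/821 = 0.1851; al–co: (82 + 11)/821 = 0.1133.
Expected DCO frequency = 0.1851 × 0.1133 ≈ 0.02097; observed = 11/821 ≈ 0.01340.
Coefficient of coincidence = 0.01340/0.02097 ≈ 0.64; interference = 1 − 0.64 = 0.36.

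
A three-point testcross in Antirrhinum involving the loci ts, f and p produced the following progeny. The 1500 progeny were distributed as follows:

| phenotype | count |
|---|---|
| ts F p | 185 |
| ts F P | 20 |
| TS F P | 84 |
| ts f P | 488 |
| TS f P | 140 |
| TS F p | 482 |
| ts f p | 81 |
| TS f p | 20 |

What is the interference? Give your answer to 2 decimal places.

0.20

The two most frequent reciprocal classes, TS F p and ts f P, are the parental types, so the F1 was TS F p / ts f P.
The two rarest classes, TS f p and ts F P, are the double crossovers. Comparing them with the parentals, only the f allele has switched, so f is the middle locus and the order is p – f – ts.
p–f: (165 + 40)/1500 = 0.1367; f–ts: (325 + 40)/1500 = 0.2433.
Expected DCO frequency = 0.1367 × 0.2433 ≈ 0.03326; observed = 40/1500 ≈ 0.02667.
Coefficient of coincidence = 0.02667/0.03326 ≈ 0.80; interference = 1 − 0.80 = 0.20.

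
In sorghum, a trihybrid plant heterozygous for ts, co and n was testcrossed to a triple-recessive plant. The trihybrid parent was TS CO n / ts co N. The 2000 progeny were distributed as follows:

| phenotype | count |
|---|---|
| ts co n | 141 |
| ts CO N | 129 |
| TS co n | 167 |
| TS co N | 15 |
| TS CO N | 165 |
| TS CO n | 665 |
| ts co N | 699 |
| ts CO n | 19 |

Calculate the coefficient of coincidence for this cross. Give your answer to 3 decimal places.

The two rarest classes, ts CO n and TS co N, are the double crossovers. Comparing them with the parentals, only the ts allele has switched, so ts is the middle locus and the order is co – ts – n.
co–ts: (296 + 34)/2000 = 0.1650; ts–n: (306 + 34)/2000 = 0.1700.
Expected DCO frequency = 0.1650 × 0.1700 ≈ 0.02805; observed = 34/2000 ≈ 0.01700.
Coefficient of coincidence = 0.01700/0.02805 ≈ 0.606.

0.606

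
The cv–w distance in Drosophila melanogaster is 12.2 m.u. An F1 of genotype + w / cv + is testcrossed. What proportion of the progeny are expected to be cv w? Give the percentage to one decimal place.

6.1%

A map distance of 12.2 m.u. corresponds to a recombination frequency of 0.122.
The F1 is + w / cv +, so cv w is a recombinant gamete class with expected frequency r/2 = 0.122/2 = 0.0610.
That is 0.0610 = 6.1% of the progeny.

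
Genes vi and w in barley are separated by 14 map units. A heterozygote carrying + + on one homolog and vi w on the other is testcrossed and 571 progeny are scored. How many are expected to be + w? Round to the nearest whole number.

40

A map distance of 14 map units corresponds to a recombination frequency of 0.140.
The F1 is + + / vi w, so + w is a recombinant gamete class with expected frequency r/2 = 0.140/2 = 0.0700.
Expected number = 0.0700 × 571 = 39.97 ≈ 40.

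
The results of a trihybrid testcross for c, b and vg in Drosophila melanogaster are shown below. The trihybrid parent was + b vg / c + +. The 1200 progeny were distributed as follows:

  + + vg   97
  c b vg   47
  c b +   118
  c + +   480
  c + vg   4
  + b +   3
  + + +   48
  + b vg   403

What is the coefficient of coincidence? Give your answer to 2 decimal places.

0.37

The two rarest classes, + b + and c + vg, are the double crossovers. Comparing them with the parentals, only the vg allele has switched, so vg is the middle locus and the order is c – vg – b.
c–vg: (95 + 7)/1200 = 0.0850; vg–b: (215 + 7)/1200 = 0.1850.
Expected DCO frequency = 0.0850 × 0.1850 ≈ 0.01572; observed = 7/1200 ≈ 0.00583.
Coefficient of coincidence = 0.00583/0.01572 ≈ 0.37.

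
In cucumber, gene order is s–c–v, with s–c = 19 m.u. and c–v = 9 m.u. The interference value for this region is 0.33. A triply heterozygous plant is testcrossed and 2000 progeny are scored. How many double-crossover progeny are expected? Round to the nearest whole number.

Map distances give recombination frequencies of 0.190 and 0.090 for the two intervals.
With interference 0.33 (so coincidence = 0.67), expected double-crossover frequency = 0.190 × 0.090 × 0.67 = 0.01146.
Expected number = 0.01146 × 2000 = 22.91 ≈ 23.

23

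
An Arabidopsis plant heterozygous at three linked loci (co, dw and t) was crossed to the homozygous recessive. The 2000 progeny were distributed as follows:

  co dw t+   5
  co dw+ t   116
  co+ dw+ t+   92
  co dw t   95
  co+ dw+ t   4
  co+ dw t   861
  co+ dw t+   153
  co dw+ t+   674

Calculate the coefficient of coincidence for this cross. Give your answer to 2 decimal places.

0.33

The two most frequent reciprocal classes, co+ dw t and co dw+ t+, are the parental types, so the F1 was co+ dw t / co dw+ t+.
The two rarest classes, co+ dw+ t and co dw t+, are the double crossovers. Comparing them with the parentals, only the dw allele has switched, so dw is the middle locus and the order is co – dw – t.
co–dw: (187 + 9)/2000 = 0.0980; dw–t: (269 + 9)/2000 = 0.1390.
Expected DCO frequency = 0.0980 × 0.1390 ≈ 0.01362; observed = 9/2000 ≈ 0.00450.
Coefficient of coincidence = 0.00450/0.01362 ≈ 0.33.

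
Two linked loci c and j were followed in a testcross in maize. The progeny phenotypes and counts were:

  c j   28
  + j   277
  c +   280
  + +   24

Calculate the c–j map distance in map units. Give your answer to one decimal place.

The two most frequent classes, + j (277) and c + (280), are the parental types, so the F1 was + j / c +.
The recombinant classes are + + and c j: 24 + 28 = 52.
Recombination frequency = 52/609 = 0.0854 ≈ 8.5%, i.e. 8.5 map units.

8.5 map units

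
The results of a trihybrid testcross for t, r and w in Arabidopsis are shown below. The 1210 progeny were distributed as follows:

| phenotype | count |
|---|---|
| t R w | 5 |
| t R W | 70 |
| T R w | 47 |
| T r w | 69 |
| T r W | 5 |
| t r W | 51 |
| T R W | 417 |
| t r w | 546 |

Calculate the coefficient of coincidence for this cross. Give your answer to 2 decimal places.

0.75

The two most frequent reciprocal classes, t r w and T R W, are the parental types, so the F1 was t r w / T R W.
The two rarest classes, t R w and T r W, are the double crossovers. Comparing them with the parentals, only the r allele has switched, so r is the middle locus and the order is w – r – t.
w–r: (98 + 10)/1210 = 0.0893; r–t: (139 + 10)/1210 = 0.1231.
Expected DCO frequency = 0.0893 × 0.1231 ≈ 0.01099; observed = 10/1210 ≈ 0.00826.
Coefficient of coincidence = 0.00826/0.01099 ≈ 0.75.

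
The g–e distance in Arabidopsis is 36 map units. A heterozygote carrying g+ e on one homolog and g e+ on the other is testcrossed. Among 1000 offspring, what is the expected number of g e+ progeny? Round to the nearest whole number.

320

A map distance of 36 map units corresponds to a recombination frequency of 0.360.
The F1 is g+ e / g e+, so g e+ is a parental gamete class with expected frequency (1 − r)/2 = 0.640/2 = 0.3200.
Expected number = 0.3200 × 1000 = 320.00 ≈ 320.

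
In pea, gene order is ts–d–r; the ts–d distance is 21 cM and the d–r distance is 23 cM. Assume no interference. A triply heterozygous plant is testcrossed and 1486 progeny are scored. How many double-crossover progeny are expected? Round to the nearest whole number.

Map distances give recombination frequencies of 0.210 and 0.230 for the two intervals.
With no interference, expected double-crossover frequency = 0.210 × 0.230 = 0.04830.
Expected number = 0.04830 × 1486 = 71.77 ≈ 72.

72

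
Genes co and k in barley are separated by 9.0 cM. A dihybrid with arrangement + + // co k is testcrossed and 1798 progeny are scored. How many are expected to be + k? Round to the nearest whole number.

81

A map distance of 9.0 cM corresponds to a recombination frequency of 0.090.
The F1 is + + / co k, so + k is a recombinant gamete class with expected frequency r/2 = 0.090/2 = 0.0450.
Expected number = 0.0450 × 1798 = 80.91 ≈ 81.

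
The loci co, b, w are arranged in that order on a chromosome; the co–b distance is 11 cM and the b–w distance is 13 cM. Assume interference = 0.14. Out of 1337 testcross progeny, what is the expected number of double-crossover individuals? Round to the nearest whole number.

Map distances give recombination frequencies of 0.110 and 0.130 for the two intervals.
With interference 0.14 (so coincidence = 0.86), expected double-crossover frequency = 0.110 × 0.130 × 0.86 = 0.01230.
Expected number = 0.01230 × 1337 = 16.44 ≈ 16.

16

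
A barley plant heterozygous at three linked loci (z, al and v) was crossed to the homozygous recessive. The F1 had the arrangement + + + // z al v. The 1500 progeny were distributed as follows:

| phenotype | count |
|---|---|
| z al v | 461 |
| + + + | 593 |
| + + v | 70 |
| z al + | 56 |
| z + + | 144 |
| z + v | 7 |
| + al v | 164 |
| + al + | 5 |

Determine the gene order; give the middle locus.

al

The two rarest classes, + al + and z + v, are the double crossovers. Comparing them with the parentals, only the al allele has switched, so al is the middle locus and the order is v – al – z.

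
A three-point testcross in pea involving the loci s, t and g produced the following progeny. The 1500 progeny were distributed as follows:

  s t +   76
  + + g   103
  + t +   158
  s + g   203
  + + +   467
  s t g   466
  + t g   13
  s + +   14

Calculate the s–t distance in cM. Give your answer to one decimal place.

25.9 cM

The two most frequent reciprocal classes, + + + and s t g, are the parental types, so the F1 was + + + / s t g.
The two rarest classes, s + + and + t g, are the double crossovers. Comparing them with the parentals, only the s allele has switched, so s is the middle locus and the order is t – s – g.
Crossovers in the t–s interval produce the single-crossover classes + t + and s + g (158 + 203 = 361) plus the double crossovers (27).
RF(t–s) = (361 + 27) / 1500 = 388/1500 = 0.2587 → 25.9 cM.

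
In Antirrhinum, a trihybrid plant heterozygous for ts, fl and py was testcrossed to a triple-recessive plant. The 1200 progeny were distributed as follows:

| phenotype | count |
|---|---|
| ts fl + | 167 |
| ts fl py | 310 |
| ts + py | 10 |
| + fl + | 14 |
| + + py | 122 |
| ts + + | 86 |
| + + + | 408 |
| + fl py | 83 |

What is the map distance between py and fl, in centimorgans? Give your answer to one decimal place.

26.1 centimorgans

The two most frequent reciprocal classes, ts fl py and + + +, are the parental types, so the F1 was ts fl py / + + +.
The two rarest classes, ts + py and + fl +, are the double crossovers. Comparing them with the parentals, only the fl allele has switched, so fl is the middle locus and the order is py – fl – ts.
Crossovers in the py–fl interval produce the single-crossover classes ts fl + and + + py (167 + 122 = 289) plus the double crossovers (24).
RF(py–fl) = (289 + 24) / 1200 = 313/1200 = 0.2608 → 26.1 centimorgans.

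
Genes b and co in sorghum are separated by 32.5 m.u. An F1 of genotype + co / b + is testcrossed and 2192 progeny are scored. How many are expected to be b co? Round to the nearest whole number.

356

A map distance of 32.5 m.u. corresponds to a recombination frequency of 0.325.
The F1 is + co / b +, so b co is a recombinant gamete class with expected frequency r/2 = 0.325/2 = 0.1625.
Expected number = 0.1625 × 2192 = 356.20 ≈ 356.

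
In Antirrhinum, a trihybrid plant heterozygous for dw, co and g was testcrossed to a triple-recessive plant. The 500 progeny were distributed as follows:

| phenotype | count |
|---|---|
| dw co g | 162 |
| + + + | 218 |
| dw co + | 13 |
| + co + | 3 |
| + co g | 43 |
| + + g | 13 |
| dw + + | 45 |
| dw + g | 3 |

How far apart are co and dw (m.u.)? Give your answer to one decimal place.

18.8 m.u.

The two most frequent reciprocal classes, + + + and dw co g, are the parental types, so the F1 was + + + / dw co g.
The two rarest classes, + co + and dw + g, are the double crossovers. Comparing them with the parentals, only the co allele has switched, so co is the middle locus and the order is g – co – dw.
Crossovers in the co–dw interval produce the single-crossover classes dw + + and + co g (45 + 43 = 88) plus the double crossovers (6).
RF(co–dw) = (88 + 6) / 500 = 94/500 = 0.1880 → 18.8 m.u.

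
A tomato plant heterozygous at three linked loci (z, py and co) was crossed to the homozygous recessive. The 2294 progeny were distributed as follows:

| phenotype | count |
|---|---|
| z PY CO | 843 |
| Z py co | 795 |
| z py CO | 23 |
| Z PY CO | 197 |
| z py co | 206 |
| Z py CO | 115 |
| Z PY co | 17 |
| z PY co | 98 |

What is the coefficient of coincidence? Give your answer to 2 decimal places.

The two most frequent reciprocal classes, Z py co and z PY CO, are the parental types, so the F1 was Z py co / z PY CO.
The two rarest classes, Z PY co and z py CO, are the double crossovers. Comparing them with the parentals, only the py allele has switched, so py is the middle locus and the order is z – py – co.
z–py: (403 + 40)/2294 = 0.1931; py–co: (213 + 40)/2294 = 0.1103.
Expected DCO frequency = 0.1931 × 0.1103 ≈ 0.02130; observed = 40/2294 ≈ 0.01744.
Coefficient of coincidence = 0.01744/0.02130 ≈ 0.82.

0.82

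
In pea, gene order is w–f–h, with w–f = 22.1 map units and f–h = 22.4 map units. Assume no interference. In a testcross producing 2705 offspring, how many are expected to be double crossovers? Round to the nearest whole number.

Map distances give recombination frequencies of 0.221 and 0.224 for the two intervals.
With no interference, expected double-crossover frequency = 0.221 × 0.224 = 0.04950.
Expected number = 0.04950 × 2705 = 133.91 ≈ 134.

134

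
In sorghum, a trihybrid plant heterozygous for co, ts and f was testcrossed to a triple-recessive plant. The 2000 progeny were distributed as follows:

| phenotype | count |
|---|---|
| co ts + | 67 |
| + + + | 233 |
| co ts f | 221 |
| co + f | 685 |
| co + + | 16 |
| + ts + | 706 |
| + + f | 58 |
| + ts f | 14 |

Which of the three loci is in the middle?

f

The two most frequent reciprocal classes, + ts + and co + f, are the parental types, so the F1 was + ts + / co + f.
The two rarest classes, + ts f and co + +, are the double crossovers. Comparing them with the parentals, only the f allele has switched, so f is the middle locus and the order is co – f – ts.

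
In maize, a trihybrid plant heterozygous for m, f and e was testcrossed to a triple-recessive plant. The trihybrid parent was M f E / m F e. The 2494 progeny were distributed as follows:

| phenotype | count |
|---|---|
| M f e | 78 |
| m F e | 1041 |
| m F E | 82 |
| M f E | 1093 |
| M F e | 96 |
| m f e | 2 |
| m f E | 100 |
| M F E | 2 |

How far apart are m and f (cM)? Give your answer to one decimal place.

8.0 cM

The two rarest classes, M F E and m f e, are the double crossovers. Comparing them with the parentals, only the f allele has switched, so f is the middle locus and the order is m – f – e.
Crossovers in the m–f interval produce the single-crossover classes m f E and M F e (100 + 96 = 196) plus the double crossovers (4).
RF(m–f) = (196 + 4) / 2494 = 200/2494 = 0.0802 → 8.0 cM.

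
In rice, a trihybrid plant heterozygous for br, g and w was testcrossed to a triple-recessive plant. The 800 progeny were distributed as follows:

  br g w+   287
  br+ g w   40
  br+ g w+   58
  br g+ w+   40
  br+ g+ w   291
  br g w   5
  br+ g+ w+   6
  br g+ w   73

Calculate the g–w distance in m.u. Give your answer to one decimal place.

11.4 m.u.

The two most frequent reciprocal classes, br+ g+ w and br g w+, are the parental types, so the F1 was br+ g+ w / br g w+.
The two rarest classes, br+ g+ w+ and br g w, are the double crossovers. Comparing them with the parentals, only the w allele has switched, so w is the middle locus and the order is br – w – g.
Crossovers in the w–g interval produce the single-crossover classes br+ g w and br g+ w+ (40 + 40 = 80) plus the double crossovers (11).
RF(w–g) = (80 + 11) / 800 = 91/800 = 0.1138 → 11.4 m.u.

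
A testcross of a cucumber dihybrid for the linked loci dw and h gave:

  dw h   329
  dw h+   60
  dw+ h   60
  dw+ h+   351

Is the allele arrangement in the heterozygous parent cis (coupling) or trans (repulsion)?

The two most frequent classes are dw+ h+ (351) and dw h (329); these are the parental (non-recombinant) types.
So the F1 carried dw+ h+ on one chromosome and dw h on the other — the recessive alleles are on the same chromosome (cis / coupling).

cis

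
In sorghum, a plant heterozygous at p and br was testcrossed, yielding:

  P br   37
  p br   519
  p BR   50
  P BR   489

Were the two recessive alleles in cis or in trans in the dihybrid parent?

The two most frequent classes are P BR (489) and p br (519); these are the parental (non-recombinant) types.
So the F1 carried P BR on one chromosome and p br on the other — the recessive alleles are on the same chromosome (cis / coupling).

cis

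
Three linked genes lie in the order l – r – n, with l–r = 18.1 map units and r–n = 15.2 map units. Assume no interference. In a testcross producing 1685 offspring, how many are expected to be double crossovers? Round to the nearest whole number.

46

Map distances give recombination frequencies of 0.181 and 0.152 for the two intervals.
With no interference, expected double-crossover frequency = 0.181 × 0.152 = 0.02751.
Expected number = 0.02751 × 1685 = 46.36 ≈ 46.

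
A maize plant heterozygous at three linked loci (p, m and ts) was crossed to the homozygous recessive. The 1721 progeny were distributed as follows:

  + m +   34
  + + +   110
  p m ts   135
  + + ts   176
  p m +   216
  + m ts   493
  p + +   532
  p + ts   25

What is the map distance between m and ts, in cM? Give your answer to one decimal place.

26.2 cM

The two most frequent reciprocal classes, + m ts and p + +, are the parental types, so the F1 was + m ts / p + +.
The two rarest classes, + m + and p + ts, are the double crossovers. Comparing them with the parentals, only the ts allele has switched, so ts is the middle locus and the order is m – ts – p.
Crossovers in the m–ts interval produce the single-crossover classes + + ts and p m + (176 + 216 = 392) plus the double crossovers (59).
RF(m–ts) = (392 + 59) / 1721 = 451/1721 = 0.2621 → 26.2 cM.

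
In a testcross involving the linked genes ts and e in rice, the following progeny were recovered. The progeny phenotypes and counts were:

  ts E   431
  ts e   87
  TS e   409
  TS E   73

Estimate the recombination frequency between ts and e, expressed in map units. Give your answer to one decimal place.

16.0 map units

The two most frequent classes, TS e (409) and ts E (431), are the parental types, so the F1 was TS e / ts E.
The recombinant classes are TS E and ts e: 73 + 87 = 160.
Recombination frequency = 160/1000 = 0.1600 ≈ 16.0%, i.e. 16.0 map units.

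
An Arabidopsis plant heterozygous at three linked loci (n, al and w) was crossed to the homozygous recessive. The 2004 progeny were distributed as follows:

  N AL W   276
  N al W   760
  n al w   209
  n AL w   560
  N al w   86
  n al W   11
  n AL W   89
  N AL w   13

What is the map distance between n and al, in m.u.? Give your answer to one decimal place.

The two most frequent reciprocal classes, N al W and n AL w, are the parental types, so the F1 was N al W / n AL w.
The two rarest classes, n al W and N AL w, are the double crossovers. Comparing them with the parentals, only the n allele has switched, so n is the middle locus and the order is al – n – w.
Crossovers in the al–n interval produce the single-crossover classes N AL W and n al w (276 + 209 = 485) plus the double crossovers (24).
RF(al–n) = (485 + 24) / 2004 = 509/2004 = 0.2540 → 25.4 m.u.

25.4 m.u.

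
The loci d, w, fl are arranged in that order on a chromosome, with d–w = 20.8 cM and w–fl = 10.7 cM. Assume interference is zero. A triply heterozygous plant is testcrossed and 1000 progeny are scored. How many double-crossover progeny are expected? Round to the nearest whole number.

Map distances give recombination frequencies of 0.208 and 0.107 for the two intervals.
With no interference, expected double-crossover frequency = 0.208 × 0.107 = 0.02226.
Expected number = 0.02226 × 1000 = 22.26 ≈ 22.

22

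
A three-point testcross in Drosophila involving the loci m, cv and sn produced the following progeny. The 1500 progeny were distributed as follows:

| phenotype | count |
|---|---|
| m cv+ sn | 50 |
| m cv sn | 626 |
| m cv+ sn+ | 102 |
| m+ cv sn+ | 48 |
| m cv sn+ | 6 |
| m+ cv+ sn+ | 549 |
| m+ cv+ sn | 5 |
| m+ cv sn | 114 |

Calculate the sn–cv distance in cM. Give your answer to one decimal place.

7.3 cM

The two most frequent reciprocal classes, m cv sn and m+ cv+ sn+, are the parental types, so the F1 was m cv sn / m+ cv+ sn+.
The two rarest classes, m cv sn+ and m+ cv+ sn, are the double crossovers. Comparing them with the parentals, only the sn allele has switched, so sn is the middle locus and the order is m – sn – cv.
Crossovers in the sn–cv interval produce the single-crossover classes m cv+ sn and m+ cv sn+ (50 + 48 = 98) plus the double crossovers (11).
RF(sn–cv) = (98 + 11) / 1500 = 109/1500 = 0.0727 → 7.3 cM.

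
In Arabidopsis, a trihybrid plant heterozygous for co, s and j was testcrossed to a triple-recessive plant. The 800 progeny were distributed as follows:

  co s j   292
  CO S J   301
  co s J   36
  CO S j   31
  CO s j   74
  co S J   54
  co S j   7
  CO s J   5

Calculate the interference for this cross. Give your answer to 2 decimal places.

0.13

The two most frequent reciprocal classes, co s j and CO S J, are the parental types, so the F1 was co s j / CO S J.
The two rarest classes, co S j and CO s J, are the double crossovers. Comparing them with the parentals, only the s allele has switched, so s is the middle locus and the order is j – s – co.
j–s: (67 + 12)/800 = 0.0988; s–co: (128 + 12)/800 = 0.1750.
Expected DCO frequency = 0.0988 × 0.1750 ≈ 0.01729; observed = 12/800 ≈ 0.01500.
Coefficient of coincidence = 0.01500/0.01729 ≈ 0.87; interference = 1 − 0.87 = 0.13.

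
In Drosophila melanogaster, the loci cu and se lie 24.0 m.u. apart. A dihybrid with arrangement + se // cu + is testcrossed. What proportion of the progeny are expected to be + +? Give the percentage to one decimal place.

12.0%

A map distance of 24.0 m.u. corresponds to a recombination frequency of 0.240.
The F1 is + se / cu +, so + + is a recombinant gamete class with expected frequency r/2 = 0.240/2 = 0.1200.
That is 0.1200 = 12.0% of the progeny.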